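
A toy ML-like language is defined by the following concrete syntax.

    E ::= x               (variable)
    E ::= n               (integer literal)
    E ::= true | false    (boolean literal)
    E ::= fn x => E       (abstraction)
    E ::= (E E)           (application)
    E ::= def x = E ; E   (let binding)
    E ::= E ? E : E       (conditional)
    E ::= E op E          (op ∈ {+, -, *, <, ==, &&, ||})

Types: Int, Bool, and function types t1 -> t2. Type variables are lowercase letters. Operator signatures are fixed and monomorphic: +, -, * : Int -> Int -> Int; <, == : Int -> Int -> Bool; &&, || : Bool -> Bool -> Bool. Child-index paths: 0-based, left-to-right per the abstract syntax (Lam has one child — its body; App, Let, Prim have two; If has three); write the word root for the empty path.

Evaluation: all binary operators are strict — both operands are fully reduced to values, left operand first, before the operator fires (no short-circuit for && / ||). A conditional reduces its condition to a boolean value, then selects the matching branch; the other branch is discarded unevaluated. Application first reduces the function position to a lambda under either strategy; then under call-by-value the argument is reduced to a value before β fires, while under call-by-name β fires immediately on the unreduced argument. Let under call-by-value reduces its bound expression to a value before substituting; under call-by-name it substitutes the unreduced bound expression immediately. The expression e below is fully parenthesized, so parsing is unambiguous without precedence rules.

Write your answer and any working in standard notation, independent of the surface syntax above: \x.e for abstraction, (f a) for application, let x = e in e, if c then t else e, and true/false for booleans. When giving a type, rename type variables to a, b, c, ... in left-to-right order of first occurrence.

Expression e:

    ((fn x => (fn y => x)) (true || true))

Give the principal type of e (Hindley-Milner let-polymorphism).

Working:
x : a
\y._ : b -> a
\x._ : a -> b -> a
  unify Bool ~ Bool
  unify Bool ~ Bool
  unify a -> b -> a ~ Bool -> c
  unify a ~ Bool
  unify b -> Bool ~ c
_ _ : b -> Bool

Answer: a -> Bool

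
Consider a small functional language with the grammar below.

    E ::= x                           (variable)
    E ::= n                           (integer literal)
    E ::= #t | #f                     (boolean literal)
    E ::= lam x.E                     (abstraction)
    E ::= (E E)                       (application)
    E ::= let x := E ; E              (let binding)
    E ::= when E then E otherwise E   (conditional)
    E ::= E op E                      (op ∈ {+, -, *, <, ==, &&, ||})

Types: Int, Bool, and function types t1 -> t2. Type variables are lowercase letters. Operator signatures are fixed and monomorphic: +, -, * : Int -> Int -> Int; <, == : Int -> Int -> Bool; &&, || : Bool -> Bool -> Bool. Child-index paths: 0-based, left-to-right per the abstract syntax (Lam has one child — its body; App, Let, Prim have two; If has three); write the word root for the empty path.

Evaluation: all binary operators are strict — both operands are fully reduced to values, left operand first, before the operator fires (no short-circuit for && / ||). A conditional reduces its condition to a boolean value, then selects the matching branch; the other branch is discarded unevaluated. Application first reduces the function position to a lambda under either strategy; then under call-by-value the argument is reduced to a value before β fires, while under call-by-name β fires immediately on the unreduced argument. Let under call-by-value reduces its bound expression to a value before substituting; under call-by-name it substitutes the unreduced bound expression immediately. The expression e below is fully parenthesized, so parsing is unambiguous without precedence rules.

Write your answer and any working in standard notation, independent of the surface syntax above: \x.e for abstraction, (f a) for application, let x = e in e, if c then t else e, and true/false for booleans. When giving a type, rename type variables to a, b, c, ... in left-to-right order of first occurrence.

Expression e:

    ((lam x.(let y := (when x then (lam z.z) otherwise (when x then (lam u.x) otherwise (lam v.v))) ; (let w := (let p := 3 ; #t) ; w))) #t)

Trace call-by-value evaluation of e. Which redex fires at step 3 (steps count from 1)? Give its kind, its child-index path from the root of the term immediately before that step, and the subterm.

Working:
step 0: ((\x.(let y = (if x then (\z.z) else (if x then (\u.x) else (\v.v))) in (let w = (let p = 3 in true) in w))) true)
step 1: [beta@root] (let y = (if true then (\z.z) else (if true then (\u.true) else (\v.v))) in (let w = (let p = 3 in true) in w))
step 2: [if@0] (let y = (\z.z) in (let w = (let p = 3 in true) in w))
step 3: [let@root] (let w = (let p = 3 in true) in w)

Answer: let at root : (let y = (\z.z) in (let w = (let p = 3 in true) in w))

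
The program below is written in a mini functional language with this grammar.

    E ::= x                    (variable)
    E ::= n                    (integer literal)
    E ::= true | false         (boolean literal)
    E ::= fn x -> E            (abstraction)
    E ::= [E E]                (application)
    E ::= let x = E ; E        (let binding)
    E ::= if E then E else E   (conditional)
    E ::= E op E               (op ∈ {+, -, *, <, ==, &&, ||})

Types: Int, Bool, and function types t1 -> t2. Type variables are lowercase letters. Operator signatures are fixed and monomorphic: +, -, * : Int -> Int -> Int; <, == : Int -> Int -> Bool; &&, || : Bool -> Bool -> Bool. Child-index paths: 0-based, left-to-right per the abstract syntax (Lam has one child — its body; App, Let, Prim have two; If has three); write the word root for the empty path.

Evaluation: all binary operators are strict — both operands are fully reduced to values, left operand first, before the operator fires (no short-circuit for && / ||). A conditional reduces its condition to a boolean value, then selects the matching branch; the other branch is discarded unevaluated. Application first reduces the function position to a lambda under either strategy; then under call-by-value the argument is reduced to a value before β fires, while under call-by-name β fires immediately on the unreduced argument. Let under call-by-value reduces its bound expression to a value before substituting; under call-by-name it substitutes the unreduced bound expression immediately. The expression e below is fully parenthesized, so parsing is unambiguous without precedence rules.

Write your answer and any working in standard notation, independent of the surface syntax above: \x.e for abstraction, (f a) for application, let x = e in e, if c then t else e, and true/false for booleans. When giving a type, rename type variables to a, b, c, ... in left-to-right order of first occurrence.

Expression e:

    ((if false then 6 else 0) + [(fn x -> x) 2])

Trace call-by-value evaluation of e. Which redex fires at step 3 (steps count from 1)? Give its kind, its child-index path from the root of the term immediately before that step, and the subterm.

Trace:
step 0: ((if false then 6 else 0) + ((\x.x) 2))
step 1: [if@0] (0 + ((\x.x) 2))
step 2: [beta@1] (0 + 2)
step 3: [delta@root] 2

Answer: delta at root : (0 + 2)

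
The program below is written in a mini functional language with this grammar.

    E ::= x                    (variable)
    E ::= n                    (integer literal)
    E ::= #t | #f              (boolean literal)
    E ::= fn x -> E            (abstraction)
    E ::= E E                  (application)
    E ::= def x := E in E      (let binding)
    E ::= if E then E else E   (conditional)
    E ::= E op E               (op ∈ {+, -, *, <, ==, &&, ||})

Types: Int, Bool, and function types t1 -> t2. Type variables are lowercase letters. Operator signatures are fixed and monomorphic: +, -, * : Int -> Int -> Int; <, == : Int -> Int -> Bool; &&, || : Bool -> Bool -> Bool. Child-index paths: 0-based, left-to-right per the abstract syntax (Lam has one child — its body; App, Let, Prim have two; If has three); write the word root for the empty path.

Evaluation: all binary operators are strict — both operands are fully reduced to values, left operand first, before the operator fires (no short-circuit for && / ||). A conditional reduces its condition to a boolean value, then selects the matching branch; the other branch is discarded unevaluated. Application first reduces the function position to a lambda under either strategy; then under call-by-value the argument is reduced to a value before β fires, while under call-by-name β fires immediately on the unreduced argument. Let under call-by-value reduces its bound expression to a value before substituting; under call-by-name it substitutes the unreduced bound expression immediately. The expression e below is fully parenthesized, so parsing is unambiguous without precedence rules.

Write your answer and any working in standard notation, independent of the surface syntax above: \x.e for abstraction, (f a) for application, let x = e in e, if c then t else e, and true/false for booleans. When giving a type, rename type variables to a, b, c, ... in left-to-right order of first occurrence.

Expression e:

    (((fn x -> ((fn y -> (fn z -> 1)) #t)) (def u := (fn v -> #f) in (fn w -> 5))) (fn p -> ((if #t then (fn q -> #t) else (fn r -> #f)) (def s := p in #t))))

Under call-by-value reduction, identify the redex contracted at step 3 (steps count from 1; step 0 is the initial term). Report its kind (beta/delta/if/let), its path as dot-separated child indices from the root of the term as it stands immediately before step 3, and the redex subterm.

Derivation:
step 0: (((\x.((\y.(\z.1)) true)) (let u = (\v.false) in (\w.5))) (\p.((if true then (\q.true) else (\r.false)) (let s = p in true))))
step 1: [let@0.1] (((\x.((\y.(\z.1)) true)) (\w.5)) (\p.((if true then (\q.true) else (\r.false)) (let s = p in true))))
step 2: [beta@0] (((\y.(\z.1)) true) (\p.((if true then (\q.true) else (\r.false)) (let s = p in true))))
step 3: [beta@0] ((\z.1) (\p.((if true then (\q.true) else (\r.false)) (let s = p in true))))

Answer: beta at 0 : ((\y.(\z.1)) true)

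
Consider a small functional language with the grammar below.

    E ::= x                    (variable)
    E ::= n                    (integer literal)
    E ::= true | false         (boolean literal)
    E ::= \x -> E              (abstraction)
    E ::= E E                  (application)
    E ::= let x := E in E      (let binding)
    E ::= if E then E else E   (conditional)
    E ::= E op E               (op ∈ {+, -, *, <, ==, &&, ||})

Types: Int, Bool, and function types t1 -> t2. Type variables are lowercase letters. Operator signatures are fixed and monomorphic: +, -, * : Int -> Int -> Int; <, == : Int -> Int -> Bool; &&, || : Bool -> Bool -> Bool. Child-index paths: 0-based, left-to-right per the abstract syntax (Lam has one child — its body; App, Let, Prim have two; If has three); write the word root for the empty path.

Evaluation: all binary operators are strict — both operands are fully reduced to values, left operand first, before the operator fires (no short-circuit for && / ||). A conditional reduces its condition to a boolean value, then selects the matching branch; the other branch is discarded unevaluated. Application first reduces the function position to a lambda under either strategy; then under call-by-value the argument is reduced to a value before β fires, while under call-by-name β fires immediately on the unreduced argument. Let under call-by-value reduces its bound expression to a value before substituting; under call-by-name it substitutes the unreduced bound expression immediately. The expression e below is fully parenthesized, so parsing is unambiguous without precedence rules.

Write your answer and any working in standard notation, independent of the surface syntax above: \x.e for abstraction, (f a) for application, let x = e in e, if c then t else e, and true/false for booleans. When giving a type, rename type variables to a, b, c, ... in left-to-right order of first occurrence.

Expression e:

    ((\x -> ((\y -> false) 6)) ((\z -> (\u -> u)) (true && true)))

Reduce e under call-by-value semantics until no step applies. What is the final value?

Answer: false

Derivation:
step 0: ((\x.((\y.false) 6)) ((\z.(\u.u)) (true && true)))
step 1: [delta@1.1] ((\x.((\y.false) 6)) ((\z.(\u.u)) true))
step 2: [beta@1] ((\x.((\y.false) 6)) (\u.u))
step 3: [beta@root] ((\y.false) 6)
step 4: [beta@root] false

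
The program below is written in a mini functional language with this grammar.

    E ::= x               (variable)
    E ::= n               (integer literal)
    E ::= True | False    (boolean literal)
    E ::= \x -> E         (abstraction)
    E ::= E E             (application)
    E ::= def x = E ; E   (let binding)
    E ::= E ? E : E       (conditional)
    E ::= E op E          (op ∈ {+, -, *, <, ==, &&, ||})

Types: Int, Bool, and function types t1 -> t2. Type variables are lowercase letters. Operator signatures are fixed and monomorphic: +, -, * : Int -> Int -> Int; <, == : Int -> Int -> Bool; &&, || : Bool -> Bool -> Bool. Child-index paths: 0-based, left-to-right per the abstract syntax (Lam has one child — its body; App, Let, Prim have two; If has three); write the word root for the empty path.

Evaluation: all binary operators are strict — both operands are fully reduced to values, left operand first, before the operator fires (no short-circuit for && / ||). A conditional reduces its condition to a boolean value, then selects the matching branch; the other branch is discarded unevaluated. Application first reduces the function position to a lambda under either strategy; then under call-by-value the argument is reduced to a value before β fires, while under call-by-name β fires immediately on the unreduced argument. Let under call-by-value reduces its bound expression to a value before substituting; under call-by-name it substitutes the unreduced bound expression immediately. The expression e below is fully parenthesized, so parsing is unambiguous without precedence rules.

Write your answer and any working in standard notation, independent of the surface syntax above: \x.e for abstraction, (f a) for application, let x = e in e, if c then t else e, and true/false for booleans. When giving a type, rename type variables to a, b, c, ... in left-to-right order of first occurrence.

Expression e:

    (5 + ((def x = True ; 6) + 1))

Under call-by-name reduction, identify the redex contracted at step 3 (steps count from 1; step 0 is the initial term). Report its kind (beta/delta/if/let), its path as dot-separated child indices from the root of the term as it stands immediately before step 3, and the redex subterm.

Answer: delta at root : (5 + 7)

Trace:
step 0: (5 + ((let x = true in 6) + 1))
step 1: [let@1.0] (5 + (6 + 1))
step 2: [delta@1] (5 + 7)
step 3: [delta@root] 12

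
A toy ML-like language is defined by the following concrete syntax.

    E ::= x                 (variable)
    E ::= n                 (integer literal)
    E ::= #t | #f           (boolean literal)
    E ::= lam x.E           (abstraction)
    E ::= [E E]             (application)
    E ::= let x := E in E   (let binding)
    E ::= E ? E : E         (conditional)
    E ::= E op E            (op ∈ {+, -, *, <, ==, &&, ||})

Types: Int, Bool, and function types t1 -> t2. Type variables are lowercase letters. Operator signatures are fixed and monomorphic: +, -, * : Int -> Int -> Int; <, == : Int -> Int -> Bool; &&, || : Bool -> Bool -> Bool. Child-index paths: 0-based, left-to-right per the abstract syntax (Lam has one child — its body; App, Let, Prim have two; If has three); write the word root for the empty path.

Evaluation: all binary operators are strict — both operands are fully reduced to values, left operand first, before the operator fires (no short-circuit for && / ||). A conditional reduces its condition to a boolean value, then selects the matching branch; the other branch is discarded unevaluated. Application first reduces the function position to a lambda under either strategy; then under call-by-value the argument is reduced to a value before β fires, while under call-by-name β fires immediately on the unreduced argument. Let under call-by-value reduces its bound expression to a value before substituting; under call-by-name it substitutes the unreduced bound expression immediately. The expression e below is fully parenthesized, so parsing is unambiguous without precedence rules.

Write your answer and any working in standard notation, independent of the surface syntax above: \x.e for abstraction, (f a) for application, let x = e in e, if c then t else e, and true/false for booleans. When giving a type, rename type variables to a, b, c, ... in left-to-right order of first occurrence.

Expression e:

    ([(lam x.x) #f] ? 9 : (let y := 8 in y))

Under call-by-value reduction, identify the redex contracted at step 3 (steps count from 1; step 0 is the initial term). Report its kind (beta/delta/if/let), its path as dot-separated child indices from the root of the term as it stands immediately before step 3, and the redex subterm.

Answer: let at root : (let y = 8 in y)

Derivation:
step 0: (if ((\x.x) false) then 9 else (let y = 8 in y))
step 1: [beta@0] (if false then 9 else (let y = 8 in y))
step 2: [if@root] (let y = 8 in y)
step 3: [let@root] 8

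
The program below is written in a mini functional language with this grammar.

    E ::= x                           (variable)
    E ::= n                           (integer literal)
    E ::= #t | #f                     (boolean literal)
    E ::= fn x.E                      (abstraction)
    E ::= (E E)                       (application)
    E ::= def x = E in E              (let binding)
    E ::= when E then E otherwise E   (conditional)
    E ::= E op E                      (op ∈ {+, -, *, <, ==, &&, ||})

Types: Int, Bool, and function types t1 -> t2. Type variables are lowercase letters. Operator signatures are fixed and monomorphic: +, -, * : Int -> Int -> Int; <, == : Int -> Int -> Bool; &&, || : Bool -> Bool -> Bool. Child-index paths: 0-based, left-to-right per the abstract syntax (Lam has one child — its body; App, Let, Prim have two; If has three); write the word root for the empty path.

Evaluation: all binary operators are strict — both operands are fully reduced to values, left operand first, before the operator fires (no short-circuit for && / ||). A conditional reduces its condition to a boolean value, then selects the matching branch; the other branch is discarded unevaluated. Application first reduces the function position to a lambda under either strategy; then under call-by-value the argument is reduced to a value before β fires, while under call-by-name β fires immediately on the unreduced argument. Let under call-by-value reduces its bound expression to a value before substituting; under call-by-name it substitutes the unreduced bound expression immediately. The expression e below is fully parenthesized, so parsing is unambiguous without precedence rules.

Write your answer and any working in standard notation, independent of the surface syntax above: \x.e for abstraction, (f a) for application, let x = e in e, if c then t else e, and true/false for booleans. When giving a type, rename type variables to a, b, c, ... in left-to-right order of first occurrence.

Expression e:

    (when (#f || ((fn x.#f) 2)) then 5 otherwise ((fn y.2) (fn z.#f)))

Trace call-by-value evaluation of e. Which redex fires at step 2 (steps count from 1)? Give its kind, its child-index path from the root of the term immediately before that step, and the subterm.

Working:
step 0: (if (false || ((\x.false) 2)) then 5 else ((\y.2) (\z.false)))
step 1: [beta@0.1] (if (false || false) then 5 else ((\y.2) (\z.false)))
step 2: [delta@0] (if false then 5 else ((\y.2) (\z.false)))

Answer: delta at 0 : (false || false)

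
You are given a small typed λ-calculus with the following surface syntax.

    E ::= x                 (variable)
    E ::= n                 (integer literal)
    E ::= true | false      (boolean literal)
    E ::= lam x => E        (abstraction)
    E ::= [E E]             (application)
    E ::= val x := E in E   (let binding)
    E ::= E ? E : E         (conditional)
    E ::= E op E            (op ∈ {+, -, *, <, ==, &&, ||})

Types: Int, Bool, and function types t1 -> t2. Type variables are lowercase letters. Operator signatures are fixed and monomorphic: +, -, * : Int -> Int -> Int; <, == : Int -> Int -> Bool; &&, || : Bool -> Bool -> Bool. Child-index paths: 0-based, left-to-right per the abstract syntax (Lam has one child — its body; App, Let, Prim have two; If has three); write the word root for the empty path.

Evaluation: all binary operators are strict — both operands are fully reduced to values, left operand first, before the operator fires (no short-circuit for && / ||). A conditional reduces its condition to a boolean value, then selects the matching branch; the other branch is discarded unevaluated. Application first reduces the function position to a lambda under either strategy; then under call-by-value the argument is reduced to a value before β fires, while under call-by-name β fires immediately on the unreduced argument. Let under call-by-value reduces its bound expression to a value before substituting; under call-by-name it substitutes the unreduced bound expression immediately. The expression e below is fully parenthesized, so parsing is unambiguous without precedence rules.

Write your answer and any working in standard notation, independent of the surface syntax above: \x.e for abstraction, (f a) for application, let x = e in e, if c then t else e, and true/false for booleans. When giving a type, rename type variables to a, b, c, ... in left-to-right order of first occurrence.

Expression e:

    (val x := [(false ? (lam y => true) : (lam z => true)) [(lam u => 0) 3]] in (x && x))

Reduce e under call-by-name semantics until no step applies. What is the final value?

Trace:
step 0: (let x = ((if false then (\y.true) else (\z.true)) ((\u.0) 3)) in (x && x))
step 1: [let@root] (((if false then (\y.true) else (\z.true)) ((\u.0) 3)) && ((if false then (\y.true) else (\z.true)) ((\u.0) 3)))
step 2: [if@0.0] (((\z.true) ((\u.0) 3)) && ((if false then (\y.true) else (\z.true)) ((\u.0) 3)))
step 3: [beta@0] (true && ((if false then (\y.true) else (\z.true)) ((\u.0) 3)))
step 4: [if@1.0] (true && ((\z.true) ((\u.0) 3)))
step 5: [beta@1] (true && true)
step 6: [delta@root] true

Answer: true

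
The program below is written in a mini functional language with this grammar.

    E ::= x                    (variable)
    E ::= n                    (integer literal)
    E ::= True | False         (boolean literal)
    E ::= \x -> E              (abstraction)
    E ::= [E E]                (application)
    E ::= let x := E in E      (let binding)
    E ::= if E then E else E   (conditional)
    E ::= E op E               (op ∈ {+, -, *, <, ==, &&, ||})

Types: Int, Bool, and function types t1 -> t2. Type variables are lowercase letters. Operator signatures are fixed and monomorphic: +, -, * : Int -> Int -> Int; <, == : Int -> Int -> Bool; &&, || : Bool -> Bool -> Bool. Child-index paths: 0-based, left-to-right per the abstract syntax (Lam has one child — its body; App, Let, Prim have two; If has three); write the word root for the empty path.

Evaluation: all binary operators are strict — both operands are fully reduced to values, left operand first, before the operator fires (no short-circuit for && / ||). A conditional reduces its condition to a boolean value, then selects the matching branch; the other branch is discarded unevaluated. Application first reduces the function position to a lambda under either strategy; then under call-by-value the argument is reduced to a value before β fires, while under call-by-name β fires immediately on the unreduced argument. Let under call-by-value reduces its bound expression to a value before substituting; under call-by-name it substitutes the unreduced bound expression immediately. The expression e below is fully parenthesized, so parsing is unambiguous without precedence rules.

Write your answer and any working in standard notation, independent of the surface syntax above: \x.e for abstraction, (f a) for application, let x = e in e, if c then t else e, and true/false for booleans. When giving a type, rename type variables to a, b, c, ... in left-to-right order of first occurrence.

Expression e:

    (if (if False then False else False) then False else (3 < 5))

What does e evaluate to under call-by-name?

Answer: true

Derivation:
step 0: (if (if false then false else false) then false else (3 < 5))
step 1: [if@0] (if false then false else (3 < 5))
step 2: [if@root] (3 < 5)
step 3: [delta@root] true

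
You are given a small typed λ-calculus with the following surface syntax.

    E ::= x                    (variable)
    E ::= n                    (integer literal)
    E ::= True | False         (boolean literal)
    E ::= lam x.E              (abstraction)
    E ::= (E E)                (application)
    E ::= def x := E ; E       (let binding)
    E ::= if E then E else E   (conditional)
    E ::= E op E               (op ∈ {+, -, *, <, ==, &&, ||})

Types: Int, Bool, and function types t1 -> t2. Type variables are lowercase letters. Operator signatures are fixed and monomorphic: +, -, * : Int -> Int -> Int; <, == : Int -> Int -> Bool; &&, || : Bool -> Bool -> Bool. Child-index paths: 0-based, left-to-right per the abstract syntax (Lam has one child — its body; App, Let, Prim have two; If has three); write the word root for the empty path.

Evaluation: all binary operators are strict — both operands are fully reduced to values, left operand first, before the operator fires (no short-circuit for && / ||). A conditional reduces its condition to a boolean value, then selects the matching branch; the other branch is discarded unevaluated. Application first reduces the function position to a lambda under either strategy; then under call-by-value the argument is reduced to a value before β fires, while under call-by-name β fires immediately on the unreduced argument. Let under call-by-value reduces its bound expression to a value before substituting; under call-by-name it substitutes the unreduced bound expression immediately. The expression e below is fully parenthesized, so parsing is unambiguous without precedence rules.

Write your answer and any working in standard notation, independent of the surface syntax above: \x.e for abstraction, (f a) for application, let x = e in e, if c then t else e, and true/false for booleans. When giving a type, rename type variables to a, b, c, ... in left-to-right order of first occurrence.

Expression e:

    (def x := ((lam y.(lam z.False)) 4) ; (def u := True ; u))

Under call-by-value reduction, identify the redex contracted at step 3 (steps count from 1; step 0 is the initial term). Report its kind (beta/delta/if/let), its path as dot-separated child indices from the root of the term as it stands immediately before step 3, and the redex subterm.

Derivation:
step 0: (let x = ((\y.(\z.false)) 4) in (let u = true in u))
step 1: [beta@0] (let x = (\z.false) in (let u = true in u))
step 2: [let@root] (let u = true in u)
step 3: [let@root] true

Answer: let at root : (let u = true in u)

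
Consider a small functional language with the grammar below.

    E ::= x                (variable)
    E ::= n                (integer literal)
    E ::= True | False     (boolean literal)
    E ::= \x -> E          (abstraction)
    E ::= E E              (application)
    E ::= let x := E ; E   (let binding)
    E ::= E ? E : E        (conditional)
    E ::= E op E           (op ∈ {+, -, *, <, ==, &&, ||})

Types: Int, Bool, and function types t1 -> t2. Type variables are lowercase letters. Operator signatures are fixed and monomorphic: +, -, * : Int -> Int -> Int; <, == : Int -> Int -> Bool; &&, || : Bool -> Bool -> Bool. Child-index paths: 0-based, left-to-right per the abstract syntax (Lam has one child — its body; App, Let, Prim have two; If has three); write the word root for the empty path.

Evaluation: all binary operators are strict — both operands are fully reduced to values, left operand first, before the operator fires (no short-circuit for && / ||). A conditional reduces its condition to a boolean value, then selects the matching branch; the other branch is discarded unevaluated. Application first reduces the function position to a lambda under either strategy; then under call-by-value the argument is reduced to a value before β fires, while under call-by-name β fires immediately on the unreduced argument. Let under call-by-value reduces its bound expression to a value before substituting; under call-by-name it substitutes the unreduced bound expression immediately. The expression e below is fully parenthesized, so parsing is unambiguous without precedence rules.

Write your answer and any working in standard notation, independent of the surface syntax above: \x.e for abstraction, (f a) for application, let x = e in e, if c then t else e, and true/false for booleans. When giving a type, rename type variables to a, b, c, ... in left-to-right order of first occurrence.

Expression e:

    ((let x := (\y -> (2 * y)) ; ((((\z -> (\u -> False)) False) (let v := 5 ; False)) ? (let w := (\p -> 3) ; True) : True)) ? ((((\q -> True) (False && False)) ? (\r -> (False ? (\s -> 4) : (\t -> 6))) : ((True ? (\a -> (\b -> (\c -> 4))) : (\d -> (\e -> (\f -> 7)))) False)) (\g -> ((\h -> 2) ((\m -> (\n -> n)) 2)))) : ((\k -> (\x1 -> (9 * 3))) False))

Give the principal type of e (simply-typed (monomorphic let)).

Working:
  unify Int ~ Int
y : a
  unify a ~ Int
\y._ : Int -> Int
let x : Int -> Int
\u._ : c -> Bool
\z._ : b -> c -> Bool
  unify b -> c -> Bool ~ Bool -> d
  unify b ~ Bool
  unify c -> Bool ~ d
_ _ : c -> Bool
let v : Int
  unify c -> Bool ~ Bool -> e
  unify c ~ Bool
  unify Bool ~ e
_ _ : Bool
  unify Bool ~ Bool
\p._ : f -> Int
let w : f -> Int
  unify Bool ~ Bool
  unify Bool ~ Bool
\q._ : g -> Bool
  unify Bool ~ Bool
  unify Bool ~ Bool
  unify g -> Bool ~ Bool -> h
  unify g ~ Bool
  unify Bool ~ h
_ _ : Bool
  unify Bool ~ Bool
  unify Bool ~ Bool
\s._ : j -> Int
\t._ : k -> Int
  unify j -> Int ~ k -> Int
  unify j ~ k
  unify Int ~ Int
\r._ : i -> k -> Int
  unify Bool ~ Bool
\c._ : n -> Int
\b._ : m -> n -> Int
\a._ : l -> m -> n -> Int
\f._ : q -> Int
\e._ : p -> q -> Int
\d._ : o -> p -> q -> Int
  unify l -> m -> n -> Int ~ o -> p -> q -> Int
  unify l ~ o
  unify m -> n -> Int ~ p -> q -> Int
  unify m ~ p
  unify n -> Int ~ q -> Int
  unify n ~ q
  unify Int ~ Int
  unify o -> p -> q -> Int ~ Bool -> r
  unify o ~ Bool
  unify p -> q -> Int ~ r
_ _ : p -> q -> Int
  unify i -> k -> Int ~ p -> q -> Int
  unify i ~ p
  unify k -> Int ~ q -> Int
  unify k ~ q
  unify Int ~ Int
\h._ : t -> Int
n : v
\n._ : v -> v
\m._ : u -> v -> v
  unify u -> v -> v ~ Int -> w
  unify u ~ Int
  unify v -> v ~ w
_ _ : v -> v
  unify t -> Int ~ (v -> v) -> x
  unify t ~ v -> v
  unify Int ~ x
_ _ : Int
\g._ : s -> Int
  unify p -> q -> Int ~ (s -> Int) -> y
  unify p ~ s -> Int
  unify q -> Int ~ y
_ _ : q -> Int
  unify Int ~ Int
  unify Int ~ Int
\x1._ : t26 -> Int
\k._ : z -> t26 -> Int
  unify z -> t26 -> Int ~ Bool -> t27
  unify z ~ Bool
  unify t26 -> Int ~ t27
_ _ : t26 -> Int
  unify q -> Int ~ t26 -> Int
  unify q ~ t26
  unify Int ~ Int

Answer: a -> Int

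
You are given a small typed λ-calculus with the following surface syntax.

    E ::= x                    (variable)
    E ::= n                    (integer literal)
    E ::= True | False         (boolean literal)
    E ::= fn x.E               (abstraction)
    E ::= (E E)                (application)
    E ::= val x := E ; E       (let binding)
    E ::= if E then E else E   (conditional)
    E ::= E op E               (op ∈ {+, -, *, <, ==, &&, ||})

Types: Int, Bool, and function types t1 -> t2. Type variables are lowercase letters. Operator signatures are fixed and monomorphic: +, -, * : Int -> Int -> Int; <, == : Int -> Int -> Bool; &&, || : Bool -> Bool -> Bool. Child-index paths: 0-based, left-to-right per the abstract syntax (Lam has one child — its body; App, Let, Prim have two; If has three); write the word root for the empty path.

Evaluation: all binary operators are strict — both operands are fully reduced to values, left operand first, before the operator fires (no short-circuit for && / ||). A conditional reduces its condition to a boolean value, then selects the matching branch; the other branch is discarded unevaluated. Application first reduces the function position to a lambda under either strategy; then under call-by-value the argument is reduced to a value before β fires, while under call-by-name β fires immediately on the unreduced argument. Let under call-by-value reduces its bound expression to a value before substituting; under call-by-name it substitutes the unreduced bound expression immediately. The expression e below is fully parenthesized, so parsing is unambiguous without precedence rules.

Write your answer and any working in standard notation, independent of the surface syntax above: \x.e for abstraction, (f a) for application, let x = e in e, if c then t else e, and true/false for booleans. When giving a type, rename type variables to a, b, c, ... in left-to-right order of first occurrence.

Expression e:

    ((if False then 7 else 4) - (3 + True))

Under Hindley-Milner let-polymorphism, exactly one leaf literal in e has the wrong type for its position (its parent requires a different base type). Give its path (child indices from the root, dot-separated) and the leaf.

Derivation:
  unify Bool ~ Bool
  unify Int ~ Int
  unify Int ~ Int
  unify Int ~ Int
  unify Bool ~ Int
  FAIL: mismatch Bool ~ Int

Answer: 1.1 : true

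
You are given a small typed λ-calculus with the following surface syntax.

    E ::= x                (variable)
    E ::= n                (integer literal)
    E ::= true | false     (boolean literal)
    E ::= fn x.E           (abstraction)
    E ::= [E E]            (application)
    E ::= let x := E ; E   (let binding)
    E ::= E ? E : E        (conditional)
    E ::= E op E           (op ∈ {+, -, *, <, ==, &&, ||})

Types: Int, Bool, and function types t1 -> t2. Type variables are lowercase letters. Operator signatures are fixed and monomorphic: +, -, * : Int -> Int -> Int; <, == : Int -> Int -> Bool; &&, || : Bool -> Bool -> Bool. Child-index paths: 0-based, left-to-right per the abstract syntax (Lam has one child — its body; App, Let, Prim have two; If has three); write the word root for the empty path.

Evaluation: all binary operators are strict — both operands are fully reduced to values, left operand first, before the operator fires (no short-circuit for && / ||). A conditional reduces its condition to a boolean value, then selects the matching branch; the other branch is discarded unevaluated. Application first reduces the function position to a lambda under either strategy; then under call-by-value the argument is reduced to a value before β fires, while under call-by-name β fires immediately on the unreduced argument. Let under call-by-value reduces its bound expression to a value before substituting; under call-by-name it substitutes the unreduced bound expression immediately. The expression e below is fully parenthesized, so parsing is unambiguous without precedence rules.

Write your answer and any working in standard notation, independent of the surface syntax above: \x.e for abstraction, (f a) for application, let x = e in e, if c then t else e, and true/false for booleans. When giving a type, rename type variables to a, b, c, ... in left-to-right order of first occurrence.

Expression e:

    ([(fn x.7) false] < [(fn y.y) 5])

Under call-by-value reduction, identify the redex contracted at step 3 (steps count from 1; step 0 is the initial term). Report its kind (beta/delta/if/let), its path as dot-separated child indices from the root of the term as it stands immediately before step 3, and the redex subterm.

Working:
step 0: (((\x.7) false) < ((\y.y) 5))
step 1: [beta@0] (7 < ((\y.y) 5))
step 2: [beta@1] (7 < 5)
step 3: [delta@root] false

Answer: delta at root : (7 < 5)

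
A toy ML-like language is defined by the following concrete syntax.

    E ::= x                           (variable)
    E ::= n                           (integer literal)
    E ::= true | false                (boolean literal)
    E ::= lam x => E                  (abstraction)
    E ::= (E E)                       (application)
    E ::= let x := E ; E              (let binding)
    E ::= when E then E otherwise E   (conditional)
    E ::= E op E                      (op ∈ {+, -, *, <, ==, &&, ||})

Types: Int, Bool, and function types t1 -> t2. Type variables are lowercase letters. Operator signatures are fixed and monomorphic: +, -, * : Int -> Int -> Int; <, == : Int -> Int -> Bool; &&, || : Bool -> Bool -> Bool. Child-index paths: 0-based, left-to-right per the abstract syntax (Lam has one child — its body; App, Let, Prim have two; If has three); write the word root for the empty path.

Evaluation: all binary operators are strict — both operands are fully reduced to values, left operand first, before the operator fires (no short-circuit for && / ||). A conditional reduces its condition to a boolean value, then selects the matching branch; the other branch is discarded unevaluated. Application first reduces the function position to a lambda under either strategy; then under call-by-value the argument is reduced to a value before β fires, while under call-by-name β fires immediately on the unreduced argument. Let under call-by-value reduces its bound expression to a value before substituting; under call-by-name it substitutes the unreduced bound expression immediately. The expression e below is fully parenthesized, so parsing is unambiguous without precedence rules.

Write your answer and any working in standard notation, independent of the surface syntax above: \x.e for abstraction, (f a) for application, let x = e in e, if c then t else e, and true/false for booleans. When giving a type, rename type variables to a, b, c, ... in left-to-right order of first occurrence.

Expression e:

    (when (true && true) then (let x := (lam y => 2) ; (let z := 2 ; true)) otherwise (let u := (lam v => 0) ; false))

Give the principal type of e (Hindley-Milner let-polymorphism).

Trace:
  unify Bool ~ Bool
  unify Bool ~ Bool
  unify Bool ~ Bool
\y._ : a -> Int
let x : forall. a -> Int
let z : Int
\v._ : b -> Int
let u : forall. b -> Int
  unify Bool ~ Bool

Answer: Bool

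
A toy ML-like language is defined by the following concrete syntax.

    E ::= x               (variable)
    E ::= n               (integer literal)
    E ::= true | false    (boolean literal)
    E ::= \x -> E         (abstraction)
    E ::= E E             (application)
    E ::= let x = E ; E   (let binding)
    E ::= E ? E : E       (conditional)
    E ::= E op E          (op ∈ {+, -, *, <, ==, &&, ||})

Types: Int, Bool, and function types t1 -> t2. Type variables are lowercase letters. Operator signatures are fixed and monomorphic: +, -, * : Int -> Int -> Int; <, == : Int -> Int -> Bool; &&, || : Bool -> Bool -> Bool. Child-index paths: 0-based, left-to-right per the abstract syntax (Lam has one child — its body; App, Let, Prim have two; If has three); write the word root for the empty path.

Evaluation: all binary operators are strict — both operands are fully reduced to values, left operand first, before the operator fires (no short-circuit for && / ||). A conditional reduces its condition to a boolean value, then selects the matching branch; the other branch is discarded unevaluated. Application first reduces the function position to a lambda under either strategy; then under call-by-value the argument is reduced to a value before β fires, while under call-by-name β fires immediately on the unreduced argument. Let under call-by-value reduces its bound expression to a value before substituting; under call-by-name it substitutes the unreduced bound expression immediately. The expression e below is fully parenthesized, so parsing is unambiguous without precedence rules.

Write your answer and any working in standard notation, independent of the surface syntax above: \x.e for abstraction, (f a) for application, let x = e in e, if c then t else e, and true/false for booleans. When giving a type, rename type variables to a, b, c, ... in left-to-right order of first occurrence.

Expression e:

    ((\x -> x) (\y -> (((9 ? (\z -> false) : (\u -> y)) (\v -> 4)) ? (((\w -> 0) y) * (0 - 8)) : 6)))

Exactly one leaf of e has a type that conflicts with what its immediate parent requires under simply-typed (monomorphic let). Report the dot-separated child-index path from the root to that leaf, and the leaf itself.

Answer: 1.0.0.0.0 : 9

Trace:
x : a
\x._ : a -> a
  unify Int ~ Bool
  FAIL: mismatch Int ~ Bool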